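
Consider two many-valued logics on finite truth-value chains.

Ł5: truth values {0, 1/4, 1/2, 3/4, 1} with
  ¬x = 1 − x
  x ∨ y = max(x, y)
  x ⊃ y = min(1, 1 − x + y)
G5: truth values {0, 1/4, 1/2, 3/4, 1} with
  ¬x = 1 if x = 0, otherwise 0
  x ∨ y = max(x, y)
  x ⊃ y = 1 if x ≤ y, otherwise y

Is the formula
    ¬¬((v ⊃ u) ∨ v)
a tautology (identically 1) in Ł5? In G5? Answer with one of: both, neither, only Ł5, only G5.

In Ł5: at u = 0, v = 1/4 the value is 3/4 — not a tautology.
In G5: every assignment gives 1 — tautology.

only G5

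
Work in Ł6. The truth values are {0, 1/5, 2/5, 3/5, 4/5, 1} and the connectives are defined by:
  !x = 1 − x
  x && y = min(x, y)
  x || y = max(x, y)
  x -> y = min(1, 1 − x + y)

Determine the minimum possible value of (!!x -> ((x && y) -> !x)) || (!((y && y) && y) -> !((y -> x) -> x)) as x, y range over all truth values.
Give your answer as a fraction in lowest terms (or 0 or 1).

3/5

Take x = 1, y = 2/5:
!x = !1 = 0
!!x = !0 = 1
x && y = 1 && 2/5 = 2/5
!x = !1 = 0
(x && y) -> !x = 2/5 -> 0 = 3/5
!!x -> ((x && y) -> !x) = 1 -> 3/5 = 3/5
y && y = 2/5 && 2/5 = 2/5
(y && y) && y = 2/5 && 2/5 = 2/5
!((y && y) && y) = !2/5 = 3/5
y -> x = 2/5 -> 1 = 1
(y -> x) -> x = 1 -> 1 = 1
!((y -> x) -> x) = !1 = 0
!((y && y) && y) -> !((y -> x) -> x) = 3/5 -> 0 = 2/5
(!!x -> ((x && y) -> !x)) || (!((y && y) && y) -> !((y -> x) -> x)) = 3/5 || 2/5 = 3/5
No assignment yields a value below 3/5, so this is the minimum.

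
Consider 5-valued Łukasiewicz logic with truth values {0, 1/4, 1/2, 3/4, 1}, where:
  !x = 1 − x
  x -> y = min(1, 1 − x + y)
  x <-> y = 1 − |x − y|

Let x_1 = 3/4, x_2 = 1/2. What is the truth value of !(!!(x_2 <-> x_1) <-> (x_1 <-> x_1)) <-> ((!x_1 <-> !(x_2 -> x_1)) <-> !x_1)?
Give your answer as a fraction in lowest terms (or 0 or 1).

x_2 <-> x_1 = 1/2 <-> 3/4 = 3/4
!(x_2 <-> x_1) = !3/4 = 1/4
!!(x_2 <-> x_1) = !1/4 = 3/4
x_1 <-> x_1 = 3/4 <-> 3/4 = 1
!!(x_2 <-> x_1) <-> (x_1 <-> x_1) = 3/4 <-> 1 = 3/4
!(!!(x_2 <-> x_1) <-> (x_1 <-> x_1)) = !3/4 = 1/4
!x_1 = !3/4 = 1/4
x_2 -> x_1 = 1/2 -> 3/4 = 1
!(x_2 -> x_1) = !1 = 0
!x_1 <-> !(x_2 -> x_1) = 1/4 <-> 0 = 3/4
!x_1 = !3/4 = 1/4
(!x_1 <-> !(x_2 -> x_1)) <-> !x_1 = 3/4 <-> 1/4 = 1/2
!(!!(x_2 <-> x_1) <-> (x_1 <-> x_1)) <-> ((!x_1 <-> !(x_2 -> x_1)) <-> !x_1) = 1/4 <-> 1/2 = 3/4

3/4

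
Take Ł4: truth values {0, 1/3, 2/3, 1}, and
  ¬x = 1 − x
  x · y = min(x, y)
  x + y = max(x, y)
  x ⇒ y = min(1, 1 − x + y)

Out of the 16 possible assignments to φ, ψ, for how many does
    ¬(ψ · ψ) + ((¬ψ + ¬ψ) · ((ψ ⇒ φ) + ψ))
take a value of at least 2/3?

8

φ = 0, ψ = 0 ↦ 1  ≥
φ = 0, ψ = 1/3 ↦ 2/3  ≥
φ = 0, ψ = 2/3 ↦ 1/3  <
φ = 0, ψ = 1 ↦ 0  <
φ = 1/3, ψ = 0 ↦ 1  ≥
φ = 1/3, ψ = 1/3 ↦ 2/3  ≥
φ = 1/3, ψ = 2/3 ↦ 1/3  <
φ = 1/3, ψ = 1 ↦ 0  <
φ = 2/3, ψ = 0 ↦ 1  ≥
φ = 2/3, ψ = 1/3 ↦ 2/3  ≥
φ = 2/3, ψ = 2/3 ↦ 1/3  <
φ = 2/3, ψ = 1 ↦ 0  <
φ = 1, ψ = 0 ↦ 1  ≥
φ = 1, ψ = 1/3 ↦ 2/3  ≥
φ = 1, ψ = 2/3 ↦ 1/3  <
φ = 1, ψ = 1 ↦ 0  <
So 8 of the 16 assignments meet the threshold.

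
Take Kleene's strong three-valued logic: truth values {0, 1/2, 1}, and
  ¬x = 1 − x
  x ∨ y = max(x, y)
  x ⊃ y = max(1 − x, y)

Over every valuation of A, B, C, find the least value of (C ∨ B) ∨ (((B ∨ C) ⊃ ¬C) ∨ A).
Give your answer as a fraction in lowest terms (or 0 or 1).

Take A = 0, B = 0, C = 1/2:
C ∨ B = 1/2 ∨ 0 = 1/2
B ∨ C = 0 ∨ 1/2 = 1/2
¬C = ¬1/2 = 1/2
(B ∨ C) ⊃ ¬C = 1/2 ⊃ 1/2 = 1/2
((B ∨ C) ⊃ ¬C) ∨ A = 1/2 ∨ 0 = 1/2
(C ∨ B) ∨ (((B ∨ C) ⊃ ¬C) ∨ A) = 1/2 ∨ 1/2 = 1/2
No assignment yields a value below 1/2, so this is the minimum.

1/2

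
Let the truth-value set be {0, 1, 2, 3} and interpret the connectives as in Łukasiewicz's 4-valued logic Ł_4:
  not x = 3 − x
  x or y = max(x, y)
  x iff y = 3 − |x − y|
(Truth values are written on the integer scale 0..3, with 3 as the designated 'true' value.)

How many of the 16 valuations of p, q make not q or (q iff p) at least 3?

p = 0, q = 0 ↦ 3  ≥
p = 0, q = 1 ↦ 2  <
p = 0, q = 2 ↦ 1  <
p = 0, q = 3 ↦ 0  <
p = 1, q = 0 ↦ 3  ≥
p = 1, q = 1 ↦ 3  ≥
p = 1, q = 2 ↦ 2  <
p = 1, q = 3 ↦ 1  <
p = 2, q = 0 ↦ 3  ≥
p = 2, q = 1 ↦ 2  <
p = 2, q = 2 ↦ 3  ≥
p = 2, q = 3 ↦ 2  <
p = 3, q = 0 ↦ 3  ≥
p = 3, q = 1 ↦ 2  <
p = 3, q = 2 ↦ 2  <
p = 3, q = 3 ↦ 3  ≥
So 7 of the 16 assignments meet the threshold.

7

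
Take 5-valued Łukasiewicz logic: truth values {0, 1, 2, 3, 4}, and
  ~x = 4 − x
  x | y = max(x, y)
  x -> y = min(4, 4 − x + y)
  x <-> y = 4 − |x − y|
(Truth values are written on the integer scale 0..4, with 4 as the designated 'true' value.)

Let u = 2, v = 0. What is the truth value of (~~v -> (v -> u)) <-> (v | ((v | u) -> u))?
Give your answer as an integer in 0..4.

~v = ~0 = 4
~~v = ~4 = 0
v -> u = 0 -> 2 = 4
~~v -> (v -> u) = 0 -> 4 = 4
v | u = 0 | 2 = 2
(v | u) -> u = 2 -> 2 = 4
v | ((v | u) -> u) = 0 | 4 = 4
(~~v -> (v -> u)) <-> (v | ((v | u) -> u)) = 4 <-> 4 = 4

4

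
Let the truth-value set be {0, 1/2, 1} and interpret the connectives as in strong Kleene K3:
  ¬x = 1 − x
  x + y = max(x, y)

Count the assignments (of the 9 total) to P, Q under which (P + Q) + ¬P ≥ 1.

P = 0, Q = 0 ↦ 1  ≥
P = 0, Q = 1/2 ↦ 1  ≥
P = 0, Q = 1 ↦ 1  ≥
P = 1/2, Q = 0 ↦ 1/2  <
P = 1/2, Q = 1/2 ↦ 1/2  <
P = 1/2, Q = 1 ↦ 1  ≥
P = 1, Q = 0 ↦ 1  ≥
P = 1, Q = 1/2 ↦ 1  ≥
P = 1, Q = 1 ↦ 1  ≥
So 7 of the 9 assignments meet the threshold.

7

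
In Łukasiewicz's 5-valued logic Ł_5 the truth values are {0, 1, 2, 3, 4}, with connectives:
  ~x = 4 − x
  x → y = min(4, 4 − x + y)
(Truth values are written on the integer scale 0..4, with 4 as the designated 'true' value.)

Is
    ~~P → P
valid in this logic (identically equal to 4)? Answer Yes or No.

Yes

P = 0 ↦ 4
P = 1 ↦ 4
P = 2 ↦ 4
P = 3 ↦ 4
P = 4 ↦ 4
Every assignment gives a value ≥ 4.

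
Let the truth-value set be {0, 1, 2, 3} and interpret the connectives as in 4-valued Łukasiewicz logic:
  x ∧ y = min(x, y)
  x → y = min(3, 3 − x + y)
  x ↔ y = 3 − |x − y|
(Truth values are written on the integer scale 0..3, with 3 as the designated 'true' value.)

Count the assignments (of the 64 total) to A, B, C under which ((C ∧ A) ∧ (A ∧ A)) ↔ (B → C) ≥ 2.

32

value 3: 13 assignments (counts)
value 2: 19 assignments (counts)
value 1: 19 assignments
value 0: 13 assignments
So 32 of the 64 assignments meet the threshold.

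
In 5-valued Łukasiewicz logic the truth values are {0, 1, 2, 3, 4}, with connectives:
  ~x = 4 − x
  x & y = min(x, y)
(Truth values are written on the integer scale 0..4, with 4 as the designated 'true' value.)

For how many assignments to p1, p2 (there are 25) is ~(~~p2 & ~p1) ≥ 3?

16

value 4: 9 assignments (counts)
value 3: 7 assignments (counts)
value 2: 5 assignments
value 1: 3 assignments
value 0: 1 assignment
So 16 of the 25 assignments meet the threshold.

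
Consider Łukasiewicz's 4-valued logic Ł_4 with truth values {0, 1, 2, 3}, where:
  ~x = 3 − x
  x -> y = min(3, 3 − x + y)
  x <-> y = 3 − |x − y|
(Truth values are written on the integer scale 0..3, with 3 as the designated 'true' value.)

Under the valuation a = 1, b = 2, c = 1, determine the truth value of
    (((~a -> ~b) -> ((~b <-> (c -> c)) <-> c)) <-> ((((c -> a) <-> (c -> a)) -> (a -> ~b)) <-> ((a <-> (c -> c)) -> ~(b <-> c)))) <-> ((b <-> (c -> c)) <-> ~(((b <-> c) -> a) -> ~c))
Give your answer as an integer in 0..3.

~a = ~1 = 2
~b = ~2 = 1
~a -> ~b = 2 -> 1 = 2
~b = ~2 = 1
c -> c = 1 -> 1 = 3
~b <-> (c -> c) = 1 <-> 3 = 1
(~b <-> (c -> c)) <-> c = 1 <-> 1 = 3
(~a -> ~b) -> ((~b <-> (c -> c)) <-> c) = 2 -> 3 = 3
c -> a = 1 -> 1 = 3
c -> a = 1 -> 1 = 3
(c -> a) <-> (c -> a) = 3 <-> 3 = 3
~b = ~2 = 1
a -> ~b = 1 -> 1 = 3
((c -> a) <-> (c -> a)) -> (a -> ~b) = 3 -> 3 = 3
c -> c = 1 -> 1 = 3
a <-> (c -> c) = 1 <-> 3 = 1
b <-> c = 2 <-> 1 = 2
~(b <-> c) = ~2 = 1
(a <-> (c -> c)) -> ~(b <-> c) = 1 -> 1 = 3
(((c -> a) <-> (c -> a)) -> (a -> ~b)) <-> ((a <-> (c -> c)) -> ~(b <-> c)) = 3 <-> 3 = 3
((~a -> ~b) -> ((~b <-> (c -> c)) <-> c)) <-> ((((c -> a) <-> (c -> a)) -> (a -> ~b)) <-> ((a <-> (c -> c)) -> ~(b <-> c))) = 3 <-> 3 = 3
c -> c = 1 -> 1 = 3
b <-> (c -> c) = 2 <-> 3 = 2
b <-> c = 2 <-> 1 = 2
(b <-> c) -> a = 2 -> 1 = 2
~c = ~1 = 2
((b <-> c) -> a) -> ~c = 2 -> 2 = 3
~(((b <-> c) -> a) -> ~c) = ~3 = 0
(b <-> (c -> c)) <-> ~(((b <-> c) -> a) -> ~c) = 2 <-> 0 = 1
(((~a -> ~b) -> ((~b <-> (c -> c)) <-> c)) <-> ((((c -> a) <-> (c -> a)) -> (a -> ~b)) <-> ((a <-> (c -> c)) -> ~(b <-> c)))) <-> ((b <-> (c -> c)) <-> ~(((b <-> c) -> a) -> ~c)) = 3 <-> 1 = 1

1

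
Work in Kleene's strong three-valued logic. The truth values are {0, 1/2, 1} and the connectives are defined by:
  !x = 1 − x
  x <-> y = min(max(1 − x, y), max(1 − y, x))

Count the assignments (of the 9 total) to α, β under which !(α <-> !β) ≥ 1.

α = 0, β = 0 ↦ 1  ≥
α = 0, β = 1/2 ↦ 1/2  <
α = 0, β = 1 ↦ 0  <
α = 1/2, β = 0 ↦ 1/2  <
α = 1/2, β = 1/2 ↦ 1/2  <
α = 1/2, β = 1 ↦ 1/2  <
α = 1, β = 0 ↦ 0  <
α = 1, β = 1/2 ↦ 1/2  <
α = 1, β = 1 ↦ 1  ≥
So 2 of the 9 assignments meet the threshold.

2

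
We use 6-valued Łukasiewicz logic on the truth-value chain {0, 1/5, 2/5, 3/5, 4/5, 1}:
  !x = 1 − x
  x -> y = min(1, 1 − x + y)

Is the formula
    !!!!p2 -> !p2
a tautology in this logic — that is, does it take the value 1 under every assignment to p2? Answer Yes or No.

Counterexample: take p2 = 3/5.
!p2 = !3/5 = 2/5
!!p2 = !2/5 = 3/5
!!!p2 = !3/5 = 2/5
!!!!p2 = !2/5 = 3/5
!p2 = !3/5 = 2/5
!!!!p2 -> !p2 = 3/5 -> 2/5 = 4/5
This gives 4/5 ≠ 1.

No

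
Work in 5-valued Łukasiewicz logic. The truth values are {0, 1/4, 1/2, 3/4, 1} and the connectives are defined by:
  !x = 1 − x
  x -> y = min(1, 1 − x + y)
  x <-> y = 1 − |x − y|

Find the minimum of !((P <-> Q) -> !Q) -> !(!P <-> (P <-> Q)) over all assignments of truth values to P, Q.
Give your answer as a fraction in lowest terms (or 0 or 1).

Take P = 1/2, Q = 1:
P <-> Q = 1/2 <-> 1 = 1/2
!Q = !1 = 0
(P <-> Q) -> !Q = 1/2 -> 0 = 1/2
!((P <-> Q) -> !Q) = !1/2 = 1/2
!P = !1/2 = 1/2
P <-> Q = 1/2 <-> 1 = 1/2
!P <-> (P <-> Q) = 1/2 <-> 1/2 = 1
!(!P <-> (P <-> Q)) = !1 = 0
!((P <-> Q) -> !Q) -> !(!P <-> (P <-> Q)) = 1/2 -> 0 = 1/2
No assignment yields a value below 1/2, so this is the minimum.

1/2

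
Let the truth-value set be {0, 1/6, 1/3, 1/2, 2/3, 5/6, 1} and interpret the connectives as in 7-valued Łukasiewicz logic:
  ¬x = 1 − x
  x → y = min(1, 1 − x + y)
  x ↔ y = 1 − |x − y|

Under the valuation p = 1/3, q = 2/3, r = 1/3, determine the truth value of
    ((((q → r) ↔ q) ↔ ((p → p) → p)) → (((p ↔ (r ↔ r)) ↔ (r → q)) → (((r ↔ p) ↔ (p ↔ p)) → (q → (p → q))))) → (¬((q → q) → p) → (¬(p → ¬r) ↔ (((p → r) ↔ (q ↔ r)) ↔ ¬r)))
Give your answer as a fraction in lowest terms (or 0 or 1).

1/3

q → r = 2/3 → 1/3 = 2/3
(q → r) ↔ q = 2/3 ↔ 2/3 = 1
p → p = 1/3 → 1/3 = 1
(p → p) → p = 1 → 1/3 = 1/3
((q → r) ↔ q) ↔ ((p → p) → p) = 1 ↔ 1/3 = 1/3
r ↔ r = 1/3 ↔ 1/3 = 1
p ↔ (r ↔ r) = 1/3 ↔ 1 = 1/3
r → q = 1/3 → 2/3 = 1
(p ↔ (r ↔ r)) ↔ (r → q) = 1/3 ↔ 1 = 1/3
r ↔ p = 1/3 ↔ 1/3 = 1
p ↔ p = 1/3 ↔ 1/3 = 1
(r ↔ p) ↔ (p ↔ p) = 1 ↔ 1 = 1
p → q = 1/3 → 2/3 = 1
q → (p → q) = 2/3 → 1 = 1
((r ↔ p) ↔ (p ↔ p)) → (q → (p → q)) = 1 → 1 = 1
((p ↔ (r ↔ r)) ↔ (r → q)) → (((r ↔ p) ↔ (p ↔ p)) → (q → (p → q))) = 1/3 → 1 = 1
(((q → r) ↔ q) ↔ ((p → p) → p)) → (((p ↔ (r ↔ r)) ↔ (r → q)) → (((r ↔ p) ↔ (p ↔ p)) → (q → (p → q)))) = 1/3 → 1 = 1
q → q = 2/3 → 2/3 = 1
(q → q) → p = 1 → 1/3 = 1/3
¬((q → q) → p) = ¬1/3 = 2/3
¬r = ¬1/3 = 2/3
p → ¬r = 1/3 → 2/3 = 1
¬(p → ¬r) = ¬1 = 0
p → r = 1/3 → 1/3 = 1
q ↔ r = 2/3 ↔ 1/3 = 2/3
(p → r) ↔ (q ↔ r) = 1 ↔ 2/3 = 2/3
¬r = ¬1/3 = 2/3
((p → r) ↔ (q ↔ r)) ↔ ¬r = 2/3 ↔ 2/3 = 1
¬(p → ¬r) ↔ (((p → r) ↔ (q ↔ r)) ↔ ¬r) = 0 ↔ 1 = 0
¬((q → q) → p) → (¬(p → ¬r) ↔ (((p → r) ↔ (q ↔ r)) ↔ ¬r)) = 2/3 → 0 = 1/3
((((q → r) ↔ q) ↔ ((p → p) → p)) → (((p ↔ (r ↔ r)) ↔ (r → q)) → (((r ↔ p) ↔ (p ↔ p)) → (q → (p → q))))) → (¬((q → q) → p) → (¬(p → ¬r) ↔ (((p → r) ↔ (q ↔ r)) ↔ ¬r))) = 1 → 1/3 = 1/3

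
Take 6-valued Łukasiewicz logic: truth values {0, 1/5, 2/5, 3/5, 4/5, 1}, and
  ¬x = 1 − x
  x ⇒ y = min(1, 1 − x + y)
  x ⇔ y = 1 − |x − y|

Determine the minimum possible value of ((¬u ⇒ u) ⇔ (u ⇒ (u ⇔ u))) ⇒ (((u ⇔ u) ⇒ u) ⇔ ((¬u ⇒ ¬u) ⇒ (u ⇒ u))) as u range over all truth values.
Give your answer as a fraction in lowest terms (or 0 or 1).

3/5

Take u = 2/5:
¬u = ¬2/5 = 3/5
¬u ⇒ u = 3/5 ⇒ 2/5 = 4/5
u ⇔ u = 2/5 ⇔ 2/5 = 1
u ⇒ (u ⇔ u) = 2/5 ⇒ 1 = 1
(¬u ⇒ u) ⇔ (u ⇒ (u ⇔ u)) = 4/5 ⇔ 1 = 4/5
u ⇔ u = 2/5 ⇔ 2/5 = 1
(u ⇔ u) ⇒ u = 1 ⇒ 2/5 = 2/5
¬u = ¬2/5 = 3/5
¬u = ¬2/5 = 3/5
¬u ⇒ ¬u = 3/5 ⇒ 3/5 = 1
u ⇒ u = 2/5 ⇒ 2/5 = 1
(¬u ⇒ ¬u) ⇒ (u ⇒ u) = 1 ⇒ 1 = 1
((u ⇔ u) ⇒ u) ⇔ ((¬u ⇒ ¬u) ⇒ (u ⇒ u)) = 2/5 ⇔ 1 = 2/5
((¬u ⇒ u) ⇔ (u ⇒ (u ⇔ u))) ⇒ (((u ⇔ u) ⇒ u) ⇔ ((¬u ⇒ ¬u) ⇒ (u ⇒ u))) = 4/5 ⇒ 2/5 = 3/5
No assignment yields a value below 3/5, so this is the minimum.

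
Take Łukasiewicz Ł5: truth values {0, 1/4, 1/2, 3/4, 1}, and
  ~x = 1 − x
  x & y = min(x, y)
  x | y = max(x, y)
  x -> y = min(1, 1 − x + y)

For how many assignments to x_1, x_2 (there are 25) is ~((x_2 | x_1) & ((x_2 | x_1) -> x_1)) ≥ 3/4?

7

value 1: 2 assignments (counts)
value 3/4: 5 assignments (counts)
value 1/2: 7 assignments
value 1/4: 6 assignments
value 0: 5 assignments
So 7 of the 25 assignments meet the threshold.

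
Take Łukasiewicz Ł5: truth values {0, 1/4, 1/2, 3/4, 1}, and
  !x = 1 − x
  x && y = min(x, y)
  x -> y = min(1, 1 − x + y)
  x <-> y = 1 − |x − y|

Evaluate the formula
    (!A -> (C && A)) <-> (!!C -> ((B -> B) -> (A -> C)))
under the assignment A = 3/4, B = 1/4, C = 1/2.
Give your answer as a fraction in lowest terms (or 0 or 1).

!A = !3/4 = 1/4
C && A = 1/2 && 3/4 = 1/2
!A -> (C && A) = 1/4 -> 1/2 = 1
!C = !1/2 = 1/2
!!C = !1/2 = 1/2
B -> B = 1/4 -> 1/4 = 1
A -> C = 3/4 -> 1/2 = 3/4
(B -> B) -> (A -> C) = 1 -> 3/4 = 3/4
!!C -> ((B -> B) -> (A -> C)) = 1/2 -> 3/4 = 1
(!A -> (C && A)) <-> (!!C -> ((B -> B) -> (A -> C))) = 1 <-> 1 = 1

1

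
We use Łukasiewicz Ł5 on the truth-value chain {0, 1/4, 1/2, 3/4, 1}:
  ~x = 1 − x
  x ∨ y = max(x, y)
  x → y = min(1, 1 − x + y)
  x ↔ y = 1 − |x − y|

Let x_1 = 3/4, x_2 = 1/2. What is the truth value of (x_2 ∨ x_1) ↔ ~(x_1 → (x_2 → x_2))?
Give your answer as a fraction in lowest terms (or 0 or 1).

x_2 ∨ x_1 = 1/2 ∨ 3/4 = 3/4
x_2 → x_2 = 1/2 → 1/2 = 1
x_1 → (x_2 → x_2) = 3/4 → 1 = 1
~(x_1 → (x_2 → x_2)) = ~1 = 0
(x_2 ∨ x_1) ↔ ~(x_1 → (x_2 → x_2)) = 3/4 ↔ 0 = 1/4

1/4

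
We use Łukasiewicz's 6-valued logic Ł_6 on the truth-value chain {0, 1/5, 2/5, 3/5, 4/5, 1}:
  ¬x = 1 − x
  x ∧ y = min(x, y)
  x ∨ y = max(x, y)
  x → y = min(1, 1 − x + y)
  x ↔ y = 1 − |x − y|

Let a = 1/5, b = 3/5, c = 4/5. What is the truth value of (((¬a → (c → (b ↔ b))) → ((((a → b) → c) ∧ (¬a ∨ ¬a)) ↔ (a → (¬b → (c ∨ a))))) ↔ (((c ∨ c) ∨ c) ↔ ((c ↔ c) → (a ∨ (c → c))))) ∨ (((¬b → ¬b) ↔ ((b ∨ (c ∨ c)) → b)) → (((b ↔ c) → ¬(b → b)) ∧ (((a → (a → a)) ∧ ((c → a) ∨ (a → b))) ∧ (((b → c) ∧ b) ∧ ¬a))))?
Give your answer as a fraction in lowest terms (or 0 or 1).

¬a = ¬1/5 = 4/5
b ↔ b = 3/5 ↔ 3/5 = 1
c → (b ↔ b) = 4/5 → 1 = 1
¬a → (c → (b ↔ b)) = 4/5 → 1 = 1
a → b = 1/5 → 3/5 = 1
(a → b) → c = 1 → 4/5 = 4/5
¬a = ¬1/5 = 4/5
¬a = ¬1/5 = 4/5
¬a ∨ ¬a = 4/5 ∨ 4/5 = 4/5
((a → b) → c) ∧ (¬a ∨ ¬a) = 4/5 ∧ 4/5 = 4/5
¬b = ¬3/5 = 2/5
c ∨ a = 4/5 ∨ 1/5 = 4/5
¬b → (c ∨ a) = 2/5 → 4/5 = 1
a → (¬b → (c ∨ a)) = 1/5 → 1 = 1
(((a → b) → c) ∧ (¬a ∨ ¬a)) ↔ (a → (¬b → (c ∨ a))) = 4/5 ↔ 1 = 4/5
(¬a → (c → (b ↔ b))) → ((((a → b) → c) ∧ (¬a ∨ ¬a)) ↔ (a → (¬b → (c ∨ a)))) = 1 → 4/5 = 4/5
c ∨ c = 4/5 ∨ 4/5 = 4/5
(c ∨ c) ∨ c = 4/5 ∨ 4/5 = 4/5
c ↔ c = 4/5 ↔ 4/5 = 1
c → c = 4/5 → 4/5 = 1
a ∨ (c → c) = 1/5 ∨ 1 = 1
(c ↔ c) → (a ∨ (c → c)) = 1 → 1 = 1
((c ∨ c) ∨ c) ↔ ((c ↔ c) → (a ∨ (c → c))) = 4/5 ↔ 1 = 4/5
((¬a → (c → (b ↔ b))) → ((((a → b) → c) ∧ (¬a ∨ ¬a)) ↔ (a → (¬b → (c ∨ a))))) ↔ (((c ∨ c) ∨ c) ↔ ((c ↔ c) → (a ∨ (c → c)))) = 4/5 ↔ 4/5 = 1
¬b = ¬3/5 = 2/5
¬b = ¬3/5 = 2/5
¬b → ¬b = 2/5 → 2/5 = 1
c ∨ c = 4/5 ∨ 4/5 = 4/5
b ∨ (c ∨ c) = 3/5 ∨ 4/5 = 4/5
(b ∨ (c ∨ c)) → b = 4/5 → 3/5 = 4/5
(¬b → ¬b) ↔ ((b ∨ (c ∨ c)) → b) = 1 ↔ 4/5 = 4/5
b ↔ c = 3/5 ↔ 4/5 = 4/5
b → b = 3/5 → 3/5 = 1
¬(b → b) = ¬1 = 0
(b ↔ c) → ¬(b → b) = 4/5 → 0 = 1/5
a → a = 1/5 → 1/5 = 1
a → (a → a) = 1/5 → 1 = 1
c → a = 4/5 → 1/5 = 2/5
a → b = 1/5 → 3/5 = 1
(c → a) ∨ (a → b) = 2/5 ∨ 1 = 1
(a → (a → a)) ∧ ((c → a) ∨ (a → b)) = 1 ∧ 1 = 1
b → c = 3/5 → 4/5 = 1
(b → c) ∧ b = 1 ∧ 3/5 = 3/5
¬a = ¬1/5 = 4/5
((b → c) ∧ b) ∧ ¬a = 3/5 ∧ 4/5 = 3/5
((a → (a → a)) ∧ ((c → a) ∨ (a → b))) ∧ (((b → c) ∧ b) ∧ ¬a) = 1 ∧ 3/5 = 3/5
((b ↔ c) → ¬(b → b)) ∧ (((a → (a → a)) ∧ ((c → a) ∨ (a → b))) ∧ (((b → c) ∧ b) ∧ ¬a)) = 1/5 ∧ 3/5 = 1/5
((¬b → ¬b) ↔ ((b ∨ (c ∨ c)) → b)) → (((b ↔ c) → ¬(b → b)) ∧ (((a → (a → a)) ∧ ((c → a) ∨ (a → b))) ∧ (((b → c) ∧ b) ∧ ¬a))) = 4/5 → 1/5 = 2/5
(((¬a → (c → (b ↔ b))) → ((((a → b) → c) ∧ (¬a ∨ ¬a)) ↔ (a → (¬b → (c ∨ a))))) ↔ (((c ∨ c) ∨ c) ↔ ((c ↔ c) → (a ∨ (c → c))))) ∨ (((¬b → ¬b) ↔ ((b ∨ (c ∨ c)) → b)) → (((b ↔ c) → ¬(b → b)) ∧ (((a → (a → a)) ∧ ((c → a) ∨ (a → b))) ∧ (((b → c) ∧ b) ∧ ¬a)))) = 1 ∨ 2/5 = 1

1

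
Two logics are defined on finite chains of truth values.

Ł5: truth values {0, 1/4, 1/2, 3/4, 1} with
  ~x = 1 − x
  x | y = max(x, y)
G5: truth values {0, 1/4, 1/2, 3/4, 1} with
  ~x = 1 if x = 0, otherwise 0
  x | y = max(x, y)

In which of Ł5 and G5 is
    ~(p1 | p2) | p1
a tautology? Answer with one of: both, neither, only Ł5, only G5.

neither

In Ł5: at p1 = 0, p2 = 1/4 the value is 3/4 — not a tautology.
In G5: at p1 = 0, p2 = 1/4 the value is 0 — not a tautology.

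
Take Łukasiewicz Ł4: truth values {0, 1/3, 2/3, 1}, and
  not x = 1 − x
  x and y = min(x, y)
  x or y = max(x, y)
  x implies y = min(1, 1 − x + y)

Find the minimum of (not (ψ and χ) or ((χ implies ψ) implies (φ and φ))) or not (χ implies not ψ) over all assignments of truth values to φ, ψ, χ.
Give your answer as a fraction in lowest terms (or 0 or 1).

1/3

Take φ = 0, ψ = 2/3, χ = 2/3:
ψ and χ = 2/3 and 2/3 = 2/3
not (ψ and χ) = not 2/3 = 1/3
χ implies ψ = 2/3 implies 2/3 = 1
φ and φ = 0 and 0 = 0
(χ implies ψ) implies (φ and φ) = 1 implies 0 = 0
not (ψ and χ) or ((χ implies ψ) implies (φ and φ)) = 1/3 or 0 = 1/3
not ψ = not 2/3 = 1/3
χ implies not ψ = 2/3 implies 1/3 = 2/3
not (χ implies not ψ) = not 2/3 = 1/3
(not (ψ and χ) or ((χ implies ψ) implies (φ and φ))) or not (χ implies not ψ) = 1/3 or 1/3 = 1/3
No assignment yields a value below 1/3, so this is the minimum.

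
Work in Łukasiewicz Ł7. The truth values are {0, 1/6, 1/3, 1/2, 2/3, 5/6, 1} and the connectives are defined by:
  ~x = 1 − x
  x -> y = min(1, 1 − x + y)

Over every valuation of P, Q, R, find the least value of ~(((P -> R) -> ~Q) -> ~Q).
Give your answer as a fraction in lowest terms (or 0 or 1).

0

Take P = 0, Q = 0, R = 0:
P -> R = 0 -> 0 = 1
~Q = ~0 = 1
(P -> R) -> ~Q = 1 -> 1 = 1
~Q = ~0 = 1
((P -> R) -> ~Q) -> ~Q = 1 -> 1 = 1
~(((P -> R) -> ~Q) -> ~Q) = ~1 = 0
No assignment yields a value below 0, so this is the minimum.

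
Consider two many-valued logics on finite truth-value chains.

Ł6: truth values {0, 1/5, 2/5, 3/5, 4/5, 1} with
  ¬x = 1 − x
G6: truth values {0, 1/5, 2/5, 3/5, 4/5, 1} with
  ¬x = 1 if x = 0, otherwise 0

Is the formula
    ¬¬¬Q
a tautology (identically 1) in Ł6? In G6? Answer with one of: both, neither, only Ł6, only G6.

neither

In Ł6: at Q = 1/5 the value is 4/5 — not a tautology.
In G6: at Q = 1/5 the value is 0 — not a tautology.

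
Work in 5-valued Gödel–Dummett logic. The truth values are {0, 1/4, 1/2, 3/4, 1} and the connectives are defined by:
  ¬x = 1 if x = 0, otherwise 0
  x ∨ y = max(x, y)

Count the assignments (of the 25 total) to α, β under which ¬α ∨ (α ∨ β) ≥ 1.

13

value 1: 13 assignments (counts)
value 3/4: 6 assignments
value 1/2: 4 assignments
value 1/4: 2 assignments
So 13 of the 25 assignments meet the threshold.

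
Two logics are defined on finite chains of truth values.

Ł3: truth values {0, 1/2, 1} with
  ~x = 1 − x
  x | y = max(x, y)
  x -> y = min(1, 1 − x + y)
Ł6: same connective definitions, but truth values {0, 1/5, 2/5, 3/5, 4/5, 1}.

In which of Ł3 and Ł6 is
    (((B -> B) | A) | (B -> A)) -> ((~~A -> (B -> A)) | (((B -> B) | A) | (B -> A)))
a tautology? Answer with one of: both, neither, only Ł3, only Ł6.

both

In Ł3: every assignment gives 1 — tautology.
In Ł6: every assignment gives 1 — tautology.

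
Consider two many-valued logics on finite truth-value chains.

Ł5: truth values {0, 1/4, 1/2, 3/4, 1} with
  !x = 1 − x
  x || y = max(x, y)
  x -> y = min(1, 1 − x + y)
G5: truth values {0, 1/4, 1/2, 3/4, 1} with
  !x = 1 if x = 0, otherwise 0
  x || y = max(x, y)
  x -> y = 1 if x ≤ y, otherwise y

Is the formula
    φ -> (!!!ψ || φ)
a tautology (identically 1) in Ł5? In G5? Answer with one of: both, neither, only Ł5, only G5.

both

In Ł5: every assignment gives 1 — tautology.
In G5: every assignment gives 1 — tautology.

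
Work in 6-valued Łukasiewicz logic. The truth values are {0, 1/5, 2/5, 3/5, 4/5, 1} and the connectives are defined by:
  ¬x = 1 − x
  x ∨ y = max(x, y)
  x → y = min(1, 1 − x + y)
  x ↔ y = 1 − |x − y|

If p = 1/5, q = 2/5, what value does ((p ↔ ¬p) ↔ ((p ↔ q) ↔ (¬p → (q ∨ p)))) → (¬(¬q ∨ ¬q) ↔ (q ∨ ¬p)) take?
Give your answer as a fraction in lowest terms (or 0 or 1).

1

¬p = ¬1/5 = 4/5
p ↔ ¬p = 1/5 ↔ 4/5 = 2/5
p ↔ q = 1/5 ↔ 2/5 = 4/5
¬p = ¬1/5 = 4/5
q ∨ p = 2/5 ∨ 1/5 = 2/5
¬p → (q ∨ p) = 4/5 → 2/5 = 3/5
(p ↔ q) ↔ (¬p → (q ∨ p)) = 4/5 ↔ 3/5 = 4/5
(p ↔ ¬p) ↔ ((p ↔ q) ↔ (¬p → (q ∨ p))) = 2/5 ↔ 4/5 = 3/5
¬q = ¬2/5 = 3/5
¬q = ¬2/5 = 3/5
¬q ∨ ¬q = 3/5 ∨ 3/5 = 3/5
¬(¬q ∨ ¬q) = ¬3/5 = 2/5
¬p = ¬1/5 = 4/5
q ∨ ¬p = 2/5 ∨ 4/5 = 4/5
¬(¬q ∨ ¬q) ↔ (q ∨ ¬p) = 2/5 ↔ 4/5 = 3/5
((p ↔ ¬p) ↔ ((p ↔ q) ↔ (¬p → (q ∨ p)))) → (¬(¬q ∨ ¬q) ↔ (q ∨ ¬p)) = 3/5 → 3/5 = 1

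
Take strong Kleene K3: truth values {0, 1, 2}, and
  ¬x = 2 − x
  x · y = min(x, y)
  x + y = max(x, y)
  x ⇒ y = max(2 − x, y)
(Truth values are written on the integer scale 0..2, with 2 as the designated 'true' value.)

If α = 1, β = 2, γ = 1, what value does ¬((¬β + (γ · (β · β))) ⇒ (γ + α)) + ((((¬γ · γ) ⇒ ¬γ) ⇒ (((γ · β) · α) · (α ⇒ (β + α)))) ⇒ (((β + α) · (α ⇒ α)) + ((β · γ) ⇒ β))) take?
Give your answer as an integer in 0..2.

2

¬β = ¬2 = 0
β · β = 2 · 2 = 2
γ · (β · β) = 1 · 2 = 1
¬β + (γ · (β · β)) = 0 + 1 = 1
γ + α = 1 + 1 = 1
(¬β + (γ · (β · β))) ⇒ (γ + α) = 1 ⇒ 1 = 1
¬((¬β + (γ · (β · β))) ⇒ (γ + α)) = ¬1 = 1
¬γ = ¬1 = 1
¬γ · γ = 1 · 1 = 1
¬γ = ¬1 = 1
(¬γ · γ) ⇒ ¬γ = 1 ⇒ 1 = 1
γ · β = 1 · 2 = 1
(γ · β) · α = 1 · 1 = 1
β + α = 2 + 1 = 2
α ⇒ (β + α) = 1 ⇒ 2 = 2
((γ · β) · α) · (α ⇒ (β + α)) = 1 · 2 = 1
((¬γ · γ) ⇒ ¬γ) ⇒ (((γ · β) · α) · (α ⇒ (β + α))) = 1 ⇒ 1 = 1
β + α = 2 + 1 = 2
α ⇒ α = 1 ⇒ 1 = 1
(β + α) · (α ⇒ α) = 2 · 1 = 1
β · γ = 2 · 1 = 1
(β · γ) ⇒ β = 1 ⇒ 2 = 2
((β + α) · (α ⇒ α)) + ((β · γ) ⇒ β) = 1 + 2 = 2
(((¬γ · γ) ⇒ ¬γ) ⇒ (((γ · β) · α) · (α ⇒ (β + α)))) ⇒ (((β + α) · (α ⇒ α)) + ((β · γ) ⇒ β)) = 1 ⇒ 2 = 2
¬((¬β + (γ · (β · β))) ⇒ (γ + α)) + ((((¬γ · γ) ⇒ ¬γ) ⇒ (((γ · β) · α) · (α ⇒ (β + α)))) ⇒ (((β + α) · (α ⇒ α)) + ((β · γ) ⇒ β))) = 1 + 2 = 2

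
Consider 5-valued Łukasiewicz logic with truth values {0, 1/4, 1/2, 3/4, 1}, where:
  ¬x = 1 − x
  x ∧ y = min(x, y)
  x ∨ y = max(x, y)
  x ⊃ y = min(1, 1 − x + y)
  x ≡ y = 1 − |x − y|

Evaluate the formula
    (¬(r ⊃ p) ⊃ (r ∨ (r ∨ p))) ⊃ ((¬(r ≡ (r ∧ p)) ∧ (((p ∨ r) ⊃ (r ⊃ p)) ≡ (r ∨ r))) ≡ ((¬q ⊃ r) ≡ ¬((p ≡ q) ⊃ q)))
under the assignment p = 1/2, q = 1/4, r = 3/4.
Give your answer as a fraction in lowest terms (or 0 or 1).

r ⊃ p = 3/4 ⊃ 1/2 = 3/4
¬(r ⊃ p) = ¬3/4 = 1/4
r ∨ p = 3/4 ∨ 1/2 = 3/4
r ∨ (r ∨ p) = 3/4 ∨ 3/4 = 3/4
¬(r ⊃ p) ⊃ (r ∨ (r ∨ p)) = 1/4 ⊃ 3/4 = 1
r ∧ p = 3/4 ∧ 1/2 = 1/2
r ≡ (r ∧ p) = 3/4 ≡ 1/2 = 3/4
¬(r ≡ (r ∧ p)) = ¬3/4 = 1/4
p ∨ r = 1/2 ∨ 3/4 = 3/4
r ⊃ p = 3/4 ⊃ 1/2 = 3/4
(p ∨ r) ⊃ (r ⊃ p) = 3/4 ⊃ 3/4 = 1
r ∨ r = 3/4 ∨ 3/4 = 3/4
((p ∨ r) ⊃ (r ⊃ p)) ≡ (r ∨ r) = 1 ≡ 3/4 = 3/4
¬(r ≡ (r ∧ p)) ∧ (((p ∨ r) ⊃ (r ⊃ p)) ≡ (r ∨ r)) = 1/4 ∧ 3/4 = 1/4
¬q = ¬1/4 = 3/4
¬q ⊃ r = 3/4 ⊃ 3/4 = 1
p ≡ q = 1/2 ≡ 1/4 = 3/4
(p ≡ q) ⊃ q = 3/4 ⊃ 1/4 = 1/2
¬((p ≡ q) ⊃ q) = ¬1/2 = 1/2
(¬q ⊃ r) ≡ ¬((p ≡ q) ⊃ q) = 1 ≡ 1/2 = 1/2
(¬(r ≡ (r ∧ p)) ∧ (((p ∨ r) ⊃ (r ⊃ p)) ≡ (r ∨ r))) ≡ ((¬q ⊃ r) ≡ ¬((p ≡ q) ⊃ q)) = 1/4 ≡ 1/2 = 3/4
(¬(r ⊃ p) ⊃ (r ∨ (r ∨ p))) ⊃ ((¬(r ≡ (r ∧ p)) ∧ (((p ∨ r) ⊃ (r ⊃ p)) ≡ (r ∨ r))) ≡ ((¬q ⊃ r) ≡ ¬((p ≡ q) ⊃ q))) = 1 ⊃ 3/4 = 3/4

3/4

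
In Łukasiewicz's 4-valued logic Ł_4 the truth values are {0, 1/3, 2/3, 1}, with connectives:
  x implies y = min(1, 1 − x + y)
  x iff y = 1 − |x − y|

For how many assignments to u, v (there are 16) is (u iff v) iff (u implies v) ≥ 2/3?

13

u = 0, v = 0 ↦ 1  ≥
u = 0, v = 1/3 ↦ 2/3  ≥
u = 0, v = 2/3 ↦ 1/3  <
u = 0, v = 1 ↦ 0  <
u = 1/3, v = 0 ↦ 1  ≥
u = 1/3, v = 1/3 ↦ 1  ≥
u = 1/3, v = 2/3 ↦ 2/3  ≥
u = 1/3, v = 1 ↦ 1/3  <
u = 2/3, v = 0 ↦ 1  ≥
u = 2/3, v = 1/3 ↦ 1  ≥
u = 2/3, v = 2/3 ↦ 1  ≥
u = 2/3, v = 1 ↦ 2/3  ≥
u = 1, v = 0 ↦ 1  ≥
u = 1, v = 1/3 ↦ 1  ≥
u = 1, v = 2/3 ↦ 1  ≥
u = 1, v = 1 ↦ 1  ≥
So 13 of the 16 assignments meet the threshold.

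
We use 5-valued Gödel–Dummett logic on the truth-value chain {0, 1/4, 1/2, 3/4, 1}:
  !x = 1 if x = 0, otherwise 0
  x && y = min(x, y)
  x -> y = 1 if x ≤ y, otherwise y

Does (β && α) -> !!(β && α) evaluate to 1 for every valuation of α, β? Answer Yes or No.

Yes

At α = 3/4, β = 1, for instance:
β && α = 1 && 3/4 = 3/4
!(β && α) = !3/4 = 0
!!(β && α) = !0 = 1
(β && α) -> !!(β && α) = 3/4 -> 1 = 1
and checking the remaining 24 assignments likewise gives ≥ 1 in every case.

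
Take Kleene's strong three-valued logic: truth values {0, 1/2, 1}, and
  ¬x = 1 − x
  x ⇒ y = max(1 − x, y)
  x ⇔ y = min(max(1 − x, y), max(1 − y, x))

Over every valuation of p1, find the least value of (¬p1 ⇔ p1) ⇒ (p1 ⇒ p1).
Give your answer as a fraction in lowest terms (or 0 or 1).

1/2

Take p1 = 1/2:
¬p1 = ¬1/2 = 1/2
¬p1 ⇔ p1 = 1/2 ⇔ 1/2 = 1/2
p1 ⇒ p1 = 1/2 ⇒ 1/2 = 1/2
(¬p1 ⇔ p1) ⇒ (p1 ⇒ p1) = 1/2 ⇒ 1/2 = 1/2
No assignment yields a value below 1/2, so this is the minimum.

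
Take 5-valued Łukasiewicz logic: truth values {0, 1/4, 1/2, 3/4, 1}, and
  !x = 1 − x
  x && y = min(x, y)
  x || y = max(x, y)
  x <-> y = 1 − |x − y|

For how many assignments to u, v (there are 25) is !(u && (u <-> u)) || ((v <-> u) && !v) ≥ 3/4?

value 1: 5 assignments (counts)
value 3/4: 6 assignments (counts)
value 1/2: 7 assignments
value 1/4: 5 assignments
value 0: 2 assignments
So 11 of the 25 assignments meet the threshold.

11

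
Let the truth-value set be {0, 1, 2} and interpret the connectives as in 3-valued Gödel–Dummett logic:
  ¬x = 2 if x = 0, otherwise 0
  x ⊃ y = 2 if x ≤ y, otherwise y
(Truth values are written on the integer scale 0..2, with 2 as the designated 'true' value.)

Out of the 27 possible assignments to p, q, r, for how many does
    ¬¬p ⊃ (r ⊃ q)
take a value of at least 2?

value 2: 21 assignments (counts)
value 1: 2 assignments
value 0: 4 assignments
So 21 of the 27 assignments meet the threshold.

21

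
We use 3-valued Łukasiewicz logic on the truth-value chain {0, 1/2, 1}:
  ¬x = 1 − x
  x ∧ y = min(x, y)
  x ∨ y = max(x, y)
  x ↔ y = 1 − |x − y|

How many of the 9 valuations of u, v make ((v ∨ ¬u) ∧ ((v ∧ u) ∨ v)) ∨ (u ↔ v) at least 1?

5

u = 0, v = 0 ↦ 1  ≥
u = 0, v = 1/2 ↦ 1/2  <
u = 0, v = 1 ↦ 1  ≥
u = 1/2, v = 0 ↦ 1/2  <
u = 1/2, v = 1/2 ↦ 1  ≥
u = 1/2, v = 1 ↦ 1  ≥
u = 1, v = 0 ↦ 0  <
u = 1, v = 1/2 ↦ 1/2  <
u = 1, v = 1 ↦ 1  ≥
So 5 of the 9 assignments meet the threshold.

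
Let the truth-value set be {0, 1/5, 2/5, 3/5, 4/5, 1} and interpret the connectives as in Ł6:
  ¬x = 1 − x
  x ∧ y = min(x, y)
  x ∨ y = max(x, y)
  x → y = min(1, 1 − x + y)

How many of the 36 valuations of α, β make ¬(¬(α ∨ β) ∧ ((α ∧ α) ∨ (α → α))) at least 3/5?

27

value 1: 11 assignments (counts)
value 4/5: 9 assignments (counts)
value 3/5: 7 assignments (counts)
value 2/5: 5 assignments
value 1/5: 3 assignments
value 0: 1 assignment
So 27 of the 36 assignments meet the threshold.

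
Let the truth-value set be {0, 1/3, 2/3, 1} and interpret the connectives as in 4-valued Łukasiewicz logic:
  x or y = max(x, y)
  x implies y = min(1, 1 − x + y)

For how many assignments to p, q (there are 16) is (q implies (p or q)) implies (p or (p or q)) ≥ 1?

7

p = 0, q = 0 ↦ 0  <
p = 0, q = 1/3 ↦ 1/3  <
p = 0, q = 2/3 ↦ 2/3  <
p = 0, q = 1 ↦ 1  ≥
p = 1/3, q = 0 ↦ 1/3  <
p = 1/3, q = 1/3 ↦ 1/3  <
p = 1/3, q = 2/3 ↦ 2/3  <
p = 1/3, q = 1 ↦ 1  ≥
p = 2/3, q = 0 ↦ 2/3  <
p = 2/3, q = 1/3 ↦ 2/3  <
p = 2/3, q = 2/3 ↦ 2/3  <
p = 2/3, q = 1 ↦ 1  ≥
p = 1, q = 0 ↦ 1  ≥
p = 1, q = 1/3 ↦ 1  ≥
p = 1, q = 2/3 ↦ 1  ≥
p = 1, q = 1 ↦ 1  ≥
So 7 of the 16 assignments meet the threshold.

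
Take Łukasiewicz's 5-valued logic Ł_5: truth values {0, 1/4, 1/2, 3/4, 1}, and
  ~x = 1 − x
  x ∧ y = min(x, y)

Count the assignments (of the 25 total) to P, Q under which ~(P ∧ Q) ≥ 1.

9

value 1: 9 assignments (counts)
value 3/4: 7 assignments
value 1/2: 5 assignments
value 1/4: 3 assignments
value 0: 1 assignment
So 9 of the 25 assignments meet the threshold.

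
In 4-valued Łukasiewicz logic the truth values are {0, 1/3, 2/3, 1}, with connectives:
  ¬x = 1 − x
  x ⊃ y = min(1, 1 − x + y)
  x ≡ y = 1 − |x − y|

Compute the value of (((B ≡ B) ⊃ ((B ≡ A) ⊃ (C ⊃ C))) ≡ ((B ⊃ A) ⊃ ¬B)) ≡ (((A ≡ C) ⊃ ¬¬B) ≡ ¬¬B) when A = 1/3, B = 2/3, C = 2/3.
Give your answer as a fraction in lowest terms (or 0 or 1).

1

B ≡ B = 2/3 ≡ 2/3 = 1
B ≡ A = 2/3 ≡ 1/3 = 2/3
C ⊃ C = 2/3 ⊃ 2/3 = 1
(B ≡ A) ⊃ (C ⊃ C) = 2/3 ⊃ 1 = 1
(B ≡ B) ⊃ ((B ≡ A) ⊃ (C ⊃ C)) = 1 ⊃ 1 = 1
B ⊃ A = 2/3 ⊃ 1/3 = 2/3
¬B = ¬2/3 = 1/3
(B ⊃ A) ⊃ ¬B = 2/3 ⊃ 1/3 = 2/3
((B ≡ B) ⊃ ((B ≡ A) ⊃ (C ⊃ C))) ≡ ((B ⊃ A) ⊃ ¬B) = 1 ≡ 2/3 = 2/3
A ≡ C = 1/3 ≡ 2/3 = 2/3
¬B = ¬2/3 = 1/3
¬¬B = ¬1/3 = 2/3
(A ≡ C) ⊃ ¬¬B = 2/3 ⊃ 2/3 = 1
¬B = ¬2/3 = 1/3
¬¬B = ¬1/3 = 2/3
((A ≡ C) ⊃ ¬¬B) ≡ ¬¬B = 1 ≡ 2/3 = 2/3
(((B ≡ B) ⊃ ((B ≡ A) ⊃ (C ⊃ C))) ≡ ((B ⊃ A) ⊃ ¬B)) ≡ (((A ≡ C) ⊃ ¬¬B) ≡ ¬¬B) = 2/3 ≡ 2/3 = 1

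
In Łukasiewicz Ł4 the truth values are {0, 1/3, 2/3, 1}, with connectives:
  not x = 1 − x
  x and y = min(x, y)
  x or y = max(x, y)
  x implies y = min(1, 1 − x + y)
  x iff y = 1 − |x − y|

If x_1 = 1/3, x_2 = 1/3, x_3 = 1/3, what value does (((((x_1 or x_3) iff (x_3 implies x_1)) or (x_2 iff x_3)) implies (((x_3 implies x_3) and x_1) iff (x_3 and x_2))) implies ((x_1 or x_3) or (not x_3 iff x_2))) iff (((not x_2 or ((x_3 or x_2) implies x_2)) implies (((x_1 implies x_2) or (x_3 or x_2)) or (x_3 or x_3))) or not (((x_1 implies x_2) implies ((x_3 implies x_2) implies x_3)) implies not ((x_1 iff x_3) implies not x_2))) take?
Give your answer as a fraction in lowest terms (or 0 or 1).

x_1 or x_3 = 1/3 or 1/3 = 1/3
x_3 implies x_1 = 1/3 implies 1/3 = 1
(x_1 or x_3) iff (x_3 implies x_1) = 1/3 iff 1 = 1/3
x_2 iff x_3 = 1/3 iff 1/3 = 1
((x_1 or x_3) iff (x_3 implies x_1)) or (x_2 iff x_3) = 1/3 or 1 = 1
x_3 implies x_3 = 1/3 implies 1/3 = 1
(x_3 implies x_3) and x_1 = 1 and 1/3 = 1/3
x_3 and x_2 = 1/3 and 1/3 = 1/3
((x_3 implies x_3) and x_1) iff (x_3 and x_2) = 1/3 iff 1/3 = 1
(((x_1 or x_3) iff (x_3 implies x_1)) or (x_2 iff x_3)) implies (((x_3 implies x_3) and x_1) iff (x_3 and x_2)) = 1 implies 1 = 1
x_1 or x_3 = 1/3 or 1/3 = 1/3
not x_3 = not 1/3 = 2/3
not x_3 iff x_2 = 2/3 iff 1/3 = 2/3
(x_1 or x_3) or (not x_3 iff x_2) = 1/3 or 2/3 = 2/3
((((x_1 or x_3) iff (x_3 implies x_1)) or (x_2 iff x_3)) implies (((x_3 implies x_3) and x_1) iff (x_3 and x_2))) implies ((x_1 or x_3) or (not x_3 iff x_2)) = 1 implies 2/3 = 2/3
not x_2 = not 1/3 = 2/3
x_3 or x_2 = 1/3 or 1/3 = 1/3
(x_3 or x_2) implies x_2 = 1/3 implies 1/3 = 1
not x_2 or ((x_3 or x_2) implies x_2) = 2/3 or 1 = 1
x_1 implies x_2 = 1/3 implies 1/3 = 1
x_3 or x_2 = 1/3 or 1/3 = 1/3
(x_1 implies x_2) or (x_3 or x_2) = 1 or 1/3 = 1
x_3 or x_3 = 1/3 or 1/3 = 1/3
((x_1 implies x_2) or (x_3 or x_2)) or (x_3 or x_3) = 1 or 1/3 = 1
(not x_2 or ((x_3 or x_2) implies x_2)) implies (((x_1 implies x_2) or (x_3 or x_2)) or (x_3 or x_3)) = 1 implies 1 = 1
x_1 implies x_2 = 1/3 implies 1/3 = 1
x_3 implies x_2 = 1/3 implies 1/3 = 1
(x_3 implies x_2) implies x_3 = 1 implies 1/3 = 1/3
(x_1 implies x_2) implies ((x_3 implies x_2) implies x_3) = 1 implies 1/3 = 1/3
x_1 iff x_3 = 1/3 iff 1/3 = 1
not x_2 = not 1/3 = 2/3
(x_1 iff x_3) implies not x_2 = 1 implies 2/3 = 2/3
not ((x_1 iff x_3) implies not x_2) = not 2/3 = 1/3
((x_1 implies x_2) implies ((x_3 implies x_2) implies x_3)) implies not ((x_1 iff x_3) implies not x_2) = 1/3 implies 1/3 = 1
not (((x_1 implies x_2) implies ((x_3 implies x_2) implies x_3)) implies not ((x_1 iff x_3) implies not x_2)) = not 1 = 0
((not x_2 or ((x_3 or x_2) implies x_2)) implies (((x_1 implies x_2) or (x_3 or x_2)) or (x_3 or x_3))) or not (((x_1 implies x_2) implies ((x_3 implies x_2) implies x_3)) implies not ((x_1 iff x_3) implies not x_2)) = 1 or 0 = 1
(((((x_1 or x_3) iff (x_3 implies x_1)) or (x_2 iff x_3)) implies (((x_3 implies x_3) and x_1) iff (x_3 and x_2))) implies ((x_1 or x_3) or (not x_3 iff x_2))) iff (((not x_2 or ((x_3 or x_2) implies x_2)) implies (((x_1 implies x_2) or (x_3 or x_2)) or (x_3 or x_3))) or not (((x_1 implies x_2) implies ((x_3 implies x_2) implies x_3)) implies not ((x_1 iff x_3) implies not x_2))) = 2/3 iff 1 = 2/3

2/3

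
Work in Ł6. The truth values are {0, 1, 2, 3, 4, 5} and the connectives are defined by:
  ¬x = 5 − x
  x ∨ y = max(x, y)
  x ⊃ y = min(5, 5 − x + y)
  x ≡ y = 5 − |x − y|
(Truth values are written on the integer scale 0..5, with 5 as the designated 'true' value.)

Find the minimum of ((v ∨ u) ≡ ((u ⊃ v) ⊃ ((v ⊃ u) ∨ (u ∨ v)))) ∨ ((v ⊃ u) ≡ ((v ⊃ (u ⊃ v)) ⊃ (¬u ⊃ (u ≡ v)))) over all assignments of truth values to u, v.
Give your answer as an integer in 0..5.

Take u = 1, v = 2:
v ∨ u = 2 ∨ 1 = 2
u ⊃ v = 1 ⊃ 2 = 5
v ⊃ u = 2 ⊃ 1 = 4
u ∨ v = 1 ∨ 2 = 2
(v ⊃ u) ∨ (u ∨ v) = 4 ∨ 2 = 4
(u ⊃ v) ⊃ ((v ⊃ u) ∨ (u ∨ v)) = 5 ⊃ 4 = 4
(v ∨ u) ≡ ((u ⊃ v) ⊃ ((v ⊃ u) ∨ (u ∨ v))) = 2 ≡ 4 = 3
v ⊃ u = 2 ⊃ 1 = 4
u ⊃ v = 1 ⊃ 2 = 5
v ⊃ (u ⊃ v) = 2 ⊃ 5 = 5
¬u = ¬1 = 4
u ≡ v = 1 ≡ 2 = 4
¬u ⊃ (u ≡ v) = 4 ⊃ 4 = 5
(v ⊃ (u ⊃ v)) ⊃ (¬u ⊃ (u ≡ v)) = 5 ⊃ 5 = 5
(v ⊃ u) ≡ ((v ⊃ (u ⊃ v)) ⊃ (¬u ⊃ (u ≡ v))) = 4 ≡ 5 = 4
((v ∨ u) ≡ ((u ⊃ v) ⊃ ((v ⊃ u) ∨ (u ∨ v)))) ∨ ((v ⊃ u) ≡ ((v ⊃ (u ⊃ v)) ⊃ (¬u ⊃ (u ≡ v)))) = 3 ∨ 4 = 4
No assignment yields a value below 4, so this is the minimum.

4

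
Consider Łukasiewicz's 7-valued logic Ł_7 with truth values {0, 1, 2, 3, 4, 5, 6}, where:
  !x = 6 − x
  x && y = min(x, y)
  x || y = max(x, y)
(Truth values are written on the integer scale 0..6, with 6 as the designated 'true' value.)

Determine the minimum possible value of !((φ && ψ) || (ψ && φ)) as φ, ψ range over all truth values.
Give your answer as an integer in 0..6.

0

Take φ = 6, ψ = 6:
φ && ψ = 6 && 6 = 6
ψ && φ = 6 && 6 = 6
(φ && ψ) || (ψ && φ) = 6 || 6 = 6
!((φ && ψ) || (ψ && φ)) = !6 = 0
No assignment yields a value below 0, so this is the minimum.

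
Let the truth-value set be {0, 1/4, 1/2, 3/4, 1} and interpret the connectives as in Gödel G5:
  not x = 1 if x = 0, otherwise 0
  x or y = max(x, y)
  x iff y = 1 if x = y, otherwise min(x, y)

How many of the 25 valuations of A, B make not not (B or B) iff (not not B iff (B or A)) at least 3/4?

18

value 1: 12 assignments (counts)
value 3/4: 6 assignments (counts)
value 1/2: 4 assignments
value 1/4: 2 assignments
value 0: 1 assignment
So 18 of the 25 assignments meet the threshold.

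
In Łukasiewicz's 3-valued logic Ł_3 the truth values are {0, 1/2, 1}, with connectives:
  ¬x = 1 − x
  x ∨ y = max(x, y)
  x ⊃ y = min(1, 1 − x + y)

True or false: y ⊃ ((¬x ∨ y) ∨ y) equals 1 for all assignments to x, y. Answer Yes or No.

x = 0, y = 0 ↦ 1
x = 0, y = 1/2 ↦ 1
x = 0, y = 1 ↦ 1
x = 1/2, y = 0 ↦ 1
x = 1/2, y = 1/2 ↦ 1
x = 1/2, y = 1 ↦ 1
x = 1, y = 0 ↦ 1
x = 1, y = 1/2 ↦ 1
x = 1, y = 1 ↦ 1
Every assignment gives a value ≥ 1.

Yes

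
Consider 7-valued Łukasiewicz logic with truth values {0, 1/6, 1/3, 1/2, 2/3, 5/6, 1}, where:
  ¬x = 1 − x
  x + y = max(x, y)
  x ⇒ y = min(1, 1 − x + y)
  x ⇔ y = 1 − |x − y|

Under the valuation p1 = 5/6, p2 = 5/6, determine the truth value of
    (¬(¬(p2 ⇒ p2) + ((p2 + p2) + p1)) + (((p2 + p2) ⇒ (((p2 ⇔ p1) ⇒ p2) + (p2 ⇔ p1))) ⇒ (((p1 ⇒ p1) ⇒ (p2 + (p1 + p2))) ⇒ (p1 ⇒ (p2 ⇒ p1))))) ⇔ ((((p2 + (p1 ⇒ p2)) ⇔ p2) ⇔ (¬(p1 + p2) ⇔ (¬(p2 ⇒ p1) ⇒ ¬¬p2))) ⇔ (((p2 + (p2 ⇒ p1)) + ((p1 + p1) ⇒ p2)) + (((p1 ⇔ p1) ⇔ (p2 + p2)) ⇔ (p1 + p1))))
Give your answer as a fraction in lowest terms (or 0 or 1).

1/3

p2 ⇒ p2 = 5/6 ⇒ 5/6 = 1
¬(p2 ⇒ p2) = ¬1 = 0
p2 + p2 = 5/6 + 5/6 = 5/6
(p2 + p2) + p1 = 5/6 + 5/6 = 5/6
¬(p2 ⇒ p2) + ((p2 + p2) + p1) = 0 + 5/6 = 5/6
¬(¬(p2 ⇒ p2) + ((p2 + p2) + p1)) = ¬5/6 = 1/6
p2 + p2 = 5/6 + 5/6 = 5/6
p2 ⇔ p1 = 5/6 ⇔ 5/6 = 1
(p2 ⇔ p1) ⇒ p2 = 1 ⇒ 5/6 = 5/6
p2 ⇔ p1 = 5/6 ⇔ 5/6 = 1
((p2 ⇔ p1) ⇒ p2) + (p2 ⇔ p1) = 5/6 + 1 = 1
(p2 + p2) ⇒ (((p2 ⇔ p1) ⇒ p2) + (p2 ⇔ p1)) = 5/6 ⇒ 1 = 1
p1 ⇒ p1 = 5/6 ⇒ 5/6 = 1
p1 + p2 = 5/6 + 5/6 = 5/6
p2 + (p1 + p2) = 5/6 + 5/6 = 5/6
(p1 ⇒ p1) ⇒ (p2 + (p1 + p2)) = 1 ⇒ 5/6 = 5/6
p2 ⇒ p1 = 5/6 ⇒ 5/6 = 1
p1 ⇒ (p2 ⇒ p1) = 5/6 ⇒ 1 = 1
((p1 ⇒ p1) ⇒ (p2 + (p1 + p2))) ⇒ (p1 ⇒ (p2 ⇒ p1)) = 5/6 ⇒ 1 = 1
((p2 + p2) ⇒ (((p2 ⇔ p1) ⇒ p2) + (p2 ⇔ p1))) ⇒ (((p1 ⇒ p1) ⇒ (p2 + (p1 + p2))) ⇒ (p1 ⇒ (p2 ⇒ p1))) = 1 ⇒ 1 = 1
¬(¬(p2 ⇒ p2) + ((p2 + p2) + p1)) + (((p2 + p2) ⇒ (((p2 ⇔ p1) ⇒ p2) + (p2 ⇔ p1))) ⇒ (((p1 ⇒ p1) ⇒ (p2 + (p1 + p2))) ⇒ (p1 ⇒ (p2 ⇒ p1)))) = 1/6 + 1 = 1
p1 ⇒ p2 = 5/6 ⇒ 5/6 = 1
p2 + (p1 ⇒ p2) = 5/6 + 1 = 1
(p2 + (p1 ⇒ p2)) ⇔ p2 = 1 ⇔ 5/6 = 5/6
p1 + p2 = 5/6 + 5/6 = 5/6
¬(p1 + p2) = ¬5/6 = 1/6
p2 ⇒ p1 = 5/6 ⇒ 5/6 = 1
¬(p2 ⇒ p1) = ¬1 = 0
¬p2 = ¬5/6 = 1/6
¬¬p2 = ¬1/6 = 5/6
¬(p2 ⇒ p1) ⇒ ¬¬p2 = 0 ⇒ 5/6 = 1
¬(p1 + p2) ⇔ (¬(p2 ⇒ p1) ⇒ ¬¬p2) = 1/6 ⇔ 1 = 1/6
((p2 + (p1 ⇒ p2)) ⇔ p2) ⇔ (¬(p1 + p2) ⇔ (¬(p2 ⇒ p1) ⇒ ¬¬p2)) = 5/6 ⇔ 1/6 = 1/3
p2 ⇒ p1 = 5/6 ⇒ 5/6 = 1
p2 + (p2 ⇒ p1) = 5/6 + 1 = 1
p1 + p1 = 5/6 + 5/6 = 5/6
(p1 + p1) ⇒ p2 = 5/6 ⇒ 5/6 = 1
(p2 + (p2 ⇒ p1)) + ((p1 + p1) ⇒ p2) = 1 + 1 = 1
p1 ⇔ p1 = 5/6 ⇔ 5/6 = 1
p2 + p2 = 5/6 + 5/6 = 5/6
(p1 ⇔ p1) ⇔ (p2 + p2) = 1 ⇔ 5/6 = 5/6
p1 + p1 = 5/6 + 5/6 = 5/6
((p1 ⇔ p1) ⇔ (p2 + p2)) ⇔ (p1 + p1) = 5/6 ⇔ 5/6 = 1
((p2 + (p2 ⇒ p1)) + ((p1 + p1) ⇒ p2)) + (((p1 ⇔ p1) ⇔ (p2 + p2)) ⇔ (p1 + p1)) = 1 + 1 = 1
(((p2 + (p1 ⇒ p2)) ⇔ p2) ⇔ (¬(p1 + p2) ⇔ (¬(p2 ⇒ p1) ⇒ ¬¬p2))) ⇔ (((p2 + (p2 ⇒ p1)) + ((p1 + p1) ⇒ p2)) + (((p1 ⇔ p1) ⇔ (p2 + p2)) ⇔ (p1 + p1))) = 1/3 ⇔ 1 = 1/3
(¬(¬(p2 ⇒ p2) + ((p2 + p2) + p1)) + (((p2 + p2) ⇒ (((p2 ⇔ p1) ⇒ p2) + (p2 ⇔ p1))) ⇒ (((p1 ⇒ p1) ⇒ (p2 + (p1 + p2))) ⇒ (p1 ⇒ (p2 ⇒ p1))))) ⇔ ((((p2 + (p1 ⇒ p2)) ⇔ p2) ⇔ (¬(p1 + p2) ⇔ (¬(p2 ⇒ p1) ⇒ ¬¬p2))) ⇔ (((p2 + (p2 ⇒ p1)) + ((p1 + p1) ⇒ p2)) + (((p1 ⇔ p1) ⇔ (p2 + p2)) ⇔ (p1 + p1)))) = 1 ⇔ 1/3 = 1/3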